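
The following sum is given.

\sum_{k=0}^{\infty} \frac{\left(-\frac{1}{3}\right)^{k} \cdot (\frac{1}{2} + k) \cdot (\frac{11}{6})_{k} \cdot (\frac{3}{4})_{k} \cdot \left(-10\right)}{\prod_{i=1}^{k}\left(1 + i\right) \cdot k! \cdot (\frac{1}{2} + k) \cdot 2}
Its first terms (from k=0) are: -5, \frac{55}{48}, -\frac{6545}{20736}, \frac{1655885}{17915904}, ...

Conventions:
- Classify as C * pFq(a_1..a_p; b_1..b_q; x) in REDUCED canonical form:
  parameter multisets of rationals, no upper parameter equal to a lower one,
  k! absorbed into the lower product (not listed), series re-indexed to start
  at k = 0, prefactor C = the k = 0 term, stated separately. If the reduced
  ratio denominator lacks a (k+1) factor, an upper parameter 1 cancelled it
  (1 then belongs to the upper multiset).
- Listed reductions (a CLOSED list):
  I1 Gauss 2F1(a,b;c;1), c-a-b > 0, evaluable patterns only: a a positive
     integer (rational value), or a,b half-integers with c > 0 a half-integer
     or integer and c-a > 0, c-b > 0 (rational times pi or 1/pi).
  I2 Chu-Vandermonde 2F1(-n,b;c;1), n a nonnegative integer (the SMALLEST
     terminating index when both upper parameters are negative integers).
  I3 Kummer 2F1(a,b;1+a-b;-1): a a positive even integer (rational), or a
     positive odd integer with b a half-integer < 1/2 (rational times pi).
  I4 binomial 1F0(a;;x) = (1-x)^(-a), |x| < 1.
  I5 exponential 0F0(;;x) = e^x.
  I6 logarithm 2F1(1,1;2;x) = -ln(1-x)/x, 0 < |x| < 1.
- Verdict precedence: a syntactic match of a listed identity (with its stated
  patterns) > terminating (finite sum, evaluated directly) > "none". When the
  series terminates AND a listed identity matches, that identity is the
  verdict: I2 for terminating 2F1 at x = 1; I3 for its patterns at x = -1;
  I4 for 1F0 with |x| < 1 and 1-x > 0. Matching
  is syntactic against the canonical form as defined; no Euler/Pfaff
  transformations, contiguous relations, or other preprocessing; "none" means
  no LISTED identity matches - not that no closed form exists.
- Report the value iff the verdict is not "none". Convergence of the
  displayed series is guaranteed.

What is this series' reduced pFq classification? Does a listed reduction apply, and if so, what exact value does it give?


The tell: t_0 being -5, the factor k + 1/2 cancels (top and bottom), leaving C = -5, x = -1/3.
Adjacent-term ratio: r(k) = -\frac{1}{3} * (k+\frac{3}{4}) (k+\frac{11}{6}) / [(k+2) (k+1)] - rational in k. x = -\frac{1}{3}; t_0 = -5; negate the roots.

This is -5 * 2F1(\frac{3}{4}, \frac{11}{6}; 2; -\frac{1}{3}) in reduced canonical form. Verdict: no listed reduction: x = -\frac{1}{3} and upper {\frac{3}{4}, \frac{11}{6}} fail every I1-I6 pattern.


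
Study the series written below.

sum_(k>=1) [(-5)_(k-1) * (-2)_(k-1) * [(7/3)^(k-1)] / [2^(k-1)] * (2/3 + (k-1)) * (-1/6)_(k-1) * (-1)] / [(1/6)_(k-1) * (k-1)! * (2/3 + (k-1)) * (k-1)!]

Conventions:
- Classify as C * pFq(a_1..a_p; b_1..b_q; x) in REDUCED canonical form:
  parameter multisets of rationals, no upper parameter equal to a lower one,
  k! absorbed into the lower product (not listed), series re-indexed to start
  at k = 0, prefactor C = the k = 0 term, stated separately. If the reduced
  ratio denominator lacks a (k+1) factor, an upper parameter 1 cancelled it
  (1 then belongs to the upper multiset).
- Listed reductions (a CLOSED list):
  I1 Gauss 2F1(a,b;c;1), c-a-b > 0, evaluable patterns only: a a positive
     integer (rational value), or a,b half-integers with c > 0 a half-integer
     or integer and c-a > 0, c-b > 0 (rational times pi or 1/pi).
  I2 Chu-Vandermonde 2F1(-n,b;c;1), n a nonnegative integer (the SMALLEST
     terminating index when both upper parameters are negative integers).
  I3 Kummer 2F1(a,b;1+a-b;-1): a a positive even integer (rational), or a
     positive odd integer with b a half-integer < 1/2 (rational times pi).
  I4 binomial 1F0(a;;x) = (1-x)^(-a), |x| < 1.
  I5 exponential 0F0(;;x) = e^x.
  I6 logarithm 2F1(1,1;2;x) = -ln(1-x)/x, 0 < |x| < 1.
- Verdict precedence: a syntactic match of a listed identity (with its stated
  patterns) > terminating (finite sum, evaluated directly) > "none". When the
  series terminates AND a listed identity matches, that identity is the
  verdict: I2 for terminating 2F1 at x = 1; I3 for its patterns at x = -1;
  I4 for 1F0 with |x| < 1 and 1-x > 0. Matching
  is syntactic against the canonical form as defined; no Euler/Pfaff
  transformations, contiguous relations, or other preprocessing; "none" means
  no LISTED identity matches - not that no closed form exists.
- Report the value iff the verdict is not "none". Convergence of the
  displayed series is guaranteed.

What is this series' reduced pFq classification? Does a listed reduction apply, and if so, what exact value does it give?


Prefactor -1, argument 7/6: 3F2 with upper {-5, -2, -1/6} over lower {1/6, 1}. Verdict: terminating - no listed pattern fits, but -2 in the upper list cuts the series at k = 2; direct evaluation. Exact value: 367/18.

First insight: with t_0 = -1, the denominator's factorial ratio (C = -1, x = 7/6) is a lower Pochhammer.
Adjacent-term ratio: r(k) = (7/6) * (k-5) (k-2) (k-1/6) / [(k+1/6) (k+1) (k+1)] - poly over poly, x = (7/6) from leading terms; C = -1 at k = 0.


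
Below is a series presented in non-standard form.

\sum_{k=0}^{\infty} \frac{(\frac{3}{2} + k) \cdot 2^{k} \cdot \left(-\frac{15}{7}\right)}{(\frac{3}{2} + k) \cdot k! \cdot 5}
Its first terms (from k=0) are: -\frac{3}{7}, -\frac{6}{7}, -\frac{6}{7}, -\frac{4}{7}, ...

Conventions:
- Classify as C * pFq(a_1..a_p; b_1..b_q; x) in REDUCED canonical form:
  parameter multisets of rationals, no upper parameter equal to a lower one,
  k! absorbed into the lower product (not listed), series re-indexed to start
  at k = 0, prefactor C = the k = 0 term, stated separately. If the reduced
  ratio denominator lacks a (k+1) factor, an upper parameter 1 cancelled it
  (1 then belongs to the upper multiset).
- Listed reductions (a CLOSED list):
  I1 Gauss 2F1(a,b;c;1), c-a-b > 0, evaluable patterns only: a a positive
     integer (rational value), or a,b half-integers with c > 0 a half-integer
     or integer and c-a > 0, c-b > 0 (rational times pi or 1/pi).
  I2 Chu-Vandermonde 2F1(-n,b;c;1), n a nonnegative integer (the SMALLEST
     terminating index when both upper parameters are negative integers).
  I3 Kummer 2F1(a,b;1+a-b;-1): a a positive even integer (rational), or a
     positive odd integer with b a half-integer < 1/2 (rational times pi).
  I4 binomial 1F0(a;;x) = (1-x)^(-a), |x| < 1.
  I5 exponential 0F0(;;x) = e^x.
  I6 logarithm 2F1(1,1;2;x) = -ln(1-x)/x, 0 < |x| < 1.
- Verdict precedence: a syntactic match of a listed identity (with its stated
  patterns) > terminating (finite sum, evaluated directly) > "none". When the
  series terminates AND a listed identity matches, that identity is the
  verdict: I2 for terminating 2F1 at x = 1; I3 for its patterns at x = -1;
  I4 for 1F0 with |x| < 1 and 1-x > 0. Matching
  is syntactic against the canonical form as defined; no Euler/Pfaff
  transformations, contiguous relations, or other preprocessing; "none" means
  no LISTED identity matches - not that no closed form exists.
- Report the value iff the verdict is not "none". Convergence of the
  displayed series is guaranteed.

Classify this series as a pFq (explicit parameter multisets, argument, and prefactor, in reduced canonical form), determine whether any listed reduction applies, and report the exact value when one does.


With C = -\frac{3}{7}: the canonical form is 0F0(-; -; 2). Verdict: this is the exponential series (I5) (the 0F0 exponential series at x = 2). Sum: \left(-\frac{3}{7}\right) \cdot e^{2}.

The tell: t_0 being -\frac{3}{7}, k + 3/2 divides numerator and denominator alike; C = -3/7, x = 2 after cancelling.
Adjacent-term ratio: r(k) = 2 * 1 / [(k+1)] - rational; roots negated = parameters, x = 2, C = -\frac{3}{7}.


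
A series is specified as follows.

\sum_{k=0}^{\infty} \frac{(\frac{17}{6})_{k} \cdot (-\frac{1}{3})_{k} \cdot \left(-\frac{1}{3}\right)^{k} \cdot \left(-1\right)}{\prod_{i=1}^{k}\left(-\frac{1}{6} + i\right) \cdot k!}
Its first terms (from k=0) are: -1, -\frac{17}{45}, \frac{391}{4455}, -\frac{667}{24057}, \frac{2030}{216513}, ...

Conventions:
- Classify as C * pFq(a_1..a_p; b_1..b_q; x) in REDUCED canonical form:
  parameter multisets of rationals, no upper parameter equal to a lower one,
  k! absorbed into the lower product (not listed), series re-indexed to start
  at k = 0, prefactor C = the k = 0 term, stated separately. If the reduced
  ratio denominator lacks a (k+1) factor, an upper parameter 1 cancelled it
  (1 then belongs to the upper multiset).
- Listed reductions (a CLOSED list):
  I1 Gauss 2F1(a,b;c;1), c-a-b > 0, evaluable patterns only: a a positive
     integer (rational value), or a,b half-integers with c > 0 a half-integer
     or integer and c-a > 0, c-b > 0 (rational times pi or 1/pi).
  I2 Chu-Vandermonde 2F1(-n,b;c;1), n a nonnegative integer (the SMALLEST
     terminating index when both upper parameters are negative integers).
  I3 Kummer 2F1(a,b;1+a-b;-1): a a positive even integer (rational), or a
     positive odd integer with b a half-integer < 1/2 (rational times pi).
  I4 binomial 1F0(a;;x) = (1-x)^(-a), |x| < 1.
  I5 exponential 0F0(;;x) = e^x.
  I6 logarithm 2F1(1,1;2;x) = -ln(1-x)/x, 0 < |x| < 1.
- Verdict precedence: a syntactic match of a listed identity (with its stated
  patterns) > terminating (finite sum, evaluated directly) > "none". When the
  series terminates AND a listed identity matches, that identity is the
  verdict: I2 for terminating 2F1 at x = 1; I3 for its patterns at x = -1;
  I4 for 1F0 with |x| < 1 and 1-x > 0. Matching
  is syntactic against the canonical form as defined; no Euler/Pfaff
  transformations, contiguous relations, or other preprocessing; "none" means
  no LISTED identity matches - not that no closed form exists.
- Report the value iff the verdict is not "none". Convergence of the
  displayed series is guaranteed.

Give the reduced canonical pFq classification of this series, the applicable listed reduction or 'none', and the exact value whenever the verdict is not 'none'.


This is -1 * 2F1(-\frac{1}{3}, \frac{17}{6}; \frac{5}{6}; -\frac{1}{3}) in reduced canonical form. Verdict: none. Every listed pattern misses the 2F1 form at -\frac{1}{3}, upper {-\frac{1}{3}, \frac{17}{6}}.

The tell: x = -\frac{1}{3} and the lower running product (C = -1, x = -1/3) is a rising factorial.
Step ratio: r(k) = -\frac{1}{3} * (k-\frac{1}{3}) (k+\frac{17}{6}) / [(k+\frac{5}{6}) (k+1)] - rational in k, leading ratio -\frac{1}{3}; with t_0 = -1, classification follows.


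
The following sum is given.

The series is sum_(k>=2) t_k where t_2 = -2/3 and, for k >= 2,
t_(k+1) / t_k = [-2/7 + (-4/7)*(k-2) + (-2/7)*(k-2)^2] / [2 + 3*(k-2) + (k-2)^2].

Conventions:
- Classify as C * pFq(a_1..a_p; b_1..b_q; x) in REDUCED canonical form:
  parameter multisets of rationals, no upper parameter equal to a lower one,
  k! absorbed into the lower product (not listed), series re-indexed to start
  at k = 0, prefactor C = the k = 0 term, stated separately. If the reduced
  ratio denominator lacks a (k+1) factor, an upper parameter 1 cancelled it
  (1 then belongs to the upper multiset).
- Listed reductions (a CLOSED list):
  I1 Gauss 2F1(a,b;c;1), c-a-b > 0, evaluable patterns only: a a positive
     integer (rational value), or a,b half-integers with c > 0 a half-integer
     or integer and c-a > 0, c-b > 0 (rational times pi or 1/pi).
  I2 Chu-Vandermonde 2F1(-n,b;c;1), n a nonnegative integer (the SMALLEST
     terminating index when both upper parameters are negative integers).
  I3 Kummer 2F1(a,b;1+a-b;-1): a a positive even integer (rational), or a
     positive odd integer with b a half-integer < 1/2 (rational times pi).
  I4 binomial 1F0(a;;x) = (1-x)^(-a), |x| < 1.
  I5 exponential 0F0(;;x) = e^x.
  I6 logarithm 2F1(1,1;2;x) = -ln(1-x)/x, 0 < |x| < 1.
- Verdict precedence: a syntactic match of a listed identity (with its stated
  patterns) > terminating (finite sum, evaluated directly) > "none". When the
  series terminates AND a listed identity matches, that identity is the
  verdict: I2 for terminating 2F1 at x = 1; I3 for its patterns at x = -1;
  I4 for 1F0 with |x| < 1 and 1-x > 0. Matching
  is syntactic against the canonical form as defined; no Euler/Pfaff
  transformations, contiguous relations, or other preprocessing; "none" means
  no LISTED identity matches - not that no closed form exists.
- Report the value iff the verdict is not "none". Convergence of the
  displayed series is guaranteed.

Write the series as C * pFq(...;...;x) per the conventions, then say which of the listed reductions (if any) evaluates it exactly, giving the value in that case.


Structural cue: from the first term -2/3: roots of the ratio polynomials (prefactor -2/3) are the negated parameters.
Adjacent-term ratio: r(k) = (-2/7) * (k+1) (k+1) / [(k+2) (k+1)] - rational in k, leading ratio (-2/7); with t_0 = -2/3, classification follows.

At argument -2/7: a 2F1 with upper {1, 1}, lower {2}, scaled by C = -2/3. Verdict: this is the logarithmic series (I6) (the logarithm: parameters (1,1;2), x = -2/7). Sum: (-7/3) * ln(9/7).


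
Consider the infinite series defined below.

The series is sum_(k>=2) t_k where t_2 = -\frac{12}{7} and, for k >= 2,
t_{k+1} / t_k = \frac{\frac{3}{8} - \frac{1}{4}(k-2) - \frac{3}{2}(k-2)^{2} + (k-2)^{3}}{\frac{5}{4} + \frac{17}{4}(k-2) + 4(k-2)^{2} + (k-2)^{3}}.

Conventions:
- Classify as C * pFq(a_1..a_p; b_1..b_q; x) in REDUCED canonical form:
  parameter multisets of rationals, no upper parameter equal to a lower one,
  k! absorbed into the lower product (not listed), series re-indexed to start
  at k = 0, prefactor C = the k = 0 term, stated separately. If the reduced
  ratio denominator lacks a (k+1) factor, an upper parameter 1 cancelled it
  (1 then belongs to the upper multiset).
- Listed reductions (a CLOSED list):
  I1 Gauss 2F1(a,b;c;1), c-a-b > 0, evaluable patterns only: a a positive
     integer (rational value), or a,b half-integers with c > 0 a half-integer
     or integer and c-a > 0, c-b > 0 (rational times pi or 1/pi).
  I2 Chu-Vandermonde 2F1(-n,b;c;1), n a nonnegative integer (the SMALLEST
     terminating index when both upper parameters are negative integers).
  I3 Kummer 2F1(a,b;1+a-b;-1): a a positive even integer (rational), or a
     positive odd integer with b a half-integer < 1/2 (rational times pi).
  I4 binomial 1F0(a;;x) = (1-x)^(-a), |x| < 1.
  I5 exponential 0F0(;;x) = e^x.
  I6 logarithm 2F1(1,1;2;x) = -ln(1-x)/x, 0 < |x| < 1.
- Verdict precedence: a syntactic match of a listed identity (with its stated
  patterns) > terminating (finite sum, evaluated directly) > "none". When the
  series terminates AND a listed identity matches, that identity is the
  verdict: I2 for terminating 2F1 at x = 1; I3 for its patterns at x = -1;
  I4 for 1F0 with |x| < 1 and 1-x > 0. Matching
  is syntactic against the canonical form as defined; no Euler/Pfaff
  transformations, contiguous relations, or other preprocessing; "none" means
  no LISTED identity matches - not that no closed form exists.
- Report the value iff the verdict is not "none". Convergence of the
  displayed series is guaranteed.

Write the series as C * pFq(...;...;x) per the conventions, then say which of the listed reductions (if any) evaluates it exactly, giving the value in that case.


The series (x = 1) is 2F1: upper {-\frac{3}{2}, -\frac{1}{2}}, lower {\frac{5}{2}}, prefactor -\frac{12}{7}. Verdict (x = 1): Gauss (I1, half-integer pattern) applies (x = 1; upper {-\frac{3}{2}, -\frac{1}{2}} half-integers, c = \frac{5}{2} in the evaluable pattern). Value: \left(-\frac{45}{64}\right) \cdot \pi.

First insight: t_0 = -\frac{12}{7} here, and roots of the ratio polynomials (C = -12/7) are the negated parameters.
Term ratio: r(k) = 1 * (k-\frac{3}{2}) (k-\frac{1}{2}) / [(k+\frac{5}{2}) (k+1)] ; factor over Q: parameters, x = 1, and C = -\frac{12}{7}.


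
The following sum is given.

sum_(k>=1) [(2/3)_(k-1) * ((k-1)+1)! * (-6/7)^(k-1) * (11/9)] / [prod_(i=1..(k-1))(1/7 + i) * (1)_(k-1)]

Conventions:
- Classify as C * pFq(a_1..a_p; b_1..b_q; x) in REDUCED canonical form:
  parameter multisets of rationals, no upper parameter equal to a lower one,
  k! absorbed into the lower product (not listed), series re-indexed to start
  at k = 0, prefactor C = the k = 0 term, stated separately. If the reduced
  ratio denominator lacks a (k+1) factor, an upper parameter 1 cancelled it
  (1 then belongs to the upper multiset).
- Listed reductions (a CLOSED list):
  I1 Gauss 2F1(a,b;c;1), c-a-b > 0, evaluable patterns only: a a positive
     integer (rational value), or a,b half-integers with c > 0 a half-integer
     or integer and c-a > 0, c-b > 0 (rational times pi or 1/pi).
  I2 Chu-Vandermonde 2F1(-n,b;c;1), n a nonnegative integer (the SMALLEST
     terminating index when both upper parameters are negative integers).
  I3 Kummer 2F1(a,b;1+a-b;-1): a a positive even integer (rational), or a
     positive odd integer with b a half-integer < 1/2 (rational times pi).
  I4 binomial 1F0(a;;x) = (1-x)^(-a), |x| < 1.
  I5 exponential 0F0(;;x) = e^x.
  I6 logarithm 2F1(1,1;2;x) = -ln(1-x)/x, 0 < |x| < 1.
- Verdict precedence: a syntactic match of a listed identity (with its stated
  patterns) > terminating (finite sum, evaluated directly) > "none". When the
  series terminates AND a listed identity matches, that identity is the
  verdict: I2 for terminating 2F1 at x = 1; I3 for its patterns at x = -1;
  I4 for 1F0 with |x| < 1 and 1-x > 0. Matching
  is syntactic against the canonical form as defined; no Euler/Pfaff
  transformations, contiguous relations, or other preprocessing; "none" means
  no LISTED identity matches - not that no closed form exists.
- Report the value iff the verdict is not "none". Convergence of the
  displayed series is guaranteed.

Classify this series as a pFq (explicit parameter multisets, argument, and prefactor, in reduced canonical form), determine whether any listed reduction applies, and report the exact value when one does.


With C = 11/9: the canonical form is 2F1(2/3, 2; 8/7; -6/7). Verdict: none here - no I1-I6 shape fits x = -6/7 with lower {8/7}.

Key step: from the first term 11/9: the lower running product (prefactor 11/9) is a rising factorial.
Ratio: r(k) = (-6/7) * (k+2/3) (k+2) / [(k+8/7) (k+1)] - poly over poly, x = (-6/7) from leading terms; C = 11/9 at k = 0.


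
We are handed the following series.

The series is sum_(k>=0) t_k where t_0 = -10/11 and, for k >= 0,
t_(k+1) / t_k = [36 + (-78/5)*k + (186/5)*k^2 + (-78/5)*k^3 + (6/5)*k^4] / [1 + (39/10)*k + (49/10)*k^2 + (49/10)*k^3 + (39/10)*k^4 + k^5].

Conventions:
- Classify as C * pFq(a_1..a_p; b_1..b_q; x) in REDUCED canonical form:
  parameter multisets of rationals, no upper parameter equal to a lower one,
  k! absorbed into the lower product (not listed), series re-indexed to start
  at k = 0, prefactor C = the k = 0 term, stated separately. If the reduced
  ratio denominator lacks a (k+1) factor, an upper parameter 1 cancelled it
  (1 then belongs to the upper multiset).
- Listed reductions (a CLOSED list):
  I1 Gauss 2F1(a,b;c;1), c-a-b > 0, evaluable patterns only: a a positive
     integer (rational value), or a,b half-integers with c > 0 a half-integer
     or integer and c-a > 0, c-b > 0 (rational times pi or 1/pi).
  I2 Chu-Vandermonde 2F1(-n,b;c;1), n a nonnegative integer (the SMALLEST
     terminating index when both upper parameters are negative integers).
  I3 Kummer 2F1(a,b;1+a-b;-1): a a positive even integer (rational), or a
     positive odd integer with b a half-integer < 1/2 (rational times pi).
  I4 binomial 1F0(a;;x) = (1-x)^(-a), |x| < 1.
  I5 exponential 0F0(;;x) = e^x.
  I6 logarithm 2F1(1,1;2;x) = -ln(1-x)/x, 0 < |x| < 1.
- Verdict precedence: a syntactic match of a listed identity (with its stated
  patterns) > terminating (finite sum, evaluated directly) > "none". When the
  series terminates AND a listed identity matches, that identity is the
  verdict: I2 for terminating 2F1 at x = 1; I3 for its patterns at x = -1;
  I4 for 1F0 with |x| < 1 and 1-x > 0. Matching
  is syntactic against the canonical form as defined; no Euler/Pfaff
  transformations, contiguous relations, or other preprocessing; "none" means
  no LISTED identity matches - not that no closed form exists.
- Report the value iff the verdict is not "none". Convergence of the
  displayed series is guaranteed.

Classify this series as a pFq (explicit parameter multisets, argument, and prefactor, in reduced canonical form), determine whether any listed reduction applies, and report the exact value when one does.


Prefactor -10/11, argument 6/5: 2F2 with upper {-10, -3} over lower {2/5, 5/2}. Verdict: terminating (-3 upstairs). 4 nonzero terms in all; added directly. Sum: -890/7.

Structural cue: from the first term -10/11: the ratio is unreduced: k^2 + 1 divides both sides (prefactor -10/11).
Ratio: r(k) = (6/5) * (k-10) (k-3) / [(k+2/5) (k+5/2) (k+1)] - rational in k. x = (6/5); t_0 = -10/11; negate the roots.


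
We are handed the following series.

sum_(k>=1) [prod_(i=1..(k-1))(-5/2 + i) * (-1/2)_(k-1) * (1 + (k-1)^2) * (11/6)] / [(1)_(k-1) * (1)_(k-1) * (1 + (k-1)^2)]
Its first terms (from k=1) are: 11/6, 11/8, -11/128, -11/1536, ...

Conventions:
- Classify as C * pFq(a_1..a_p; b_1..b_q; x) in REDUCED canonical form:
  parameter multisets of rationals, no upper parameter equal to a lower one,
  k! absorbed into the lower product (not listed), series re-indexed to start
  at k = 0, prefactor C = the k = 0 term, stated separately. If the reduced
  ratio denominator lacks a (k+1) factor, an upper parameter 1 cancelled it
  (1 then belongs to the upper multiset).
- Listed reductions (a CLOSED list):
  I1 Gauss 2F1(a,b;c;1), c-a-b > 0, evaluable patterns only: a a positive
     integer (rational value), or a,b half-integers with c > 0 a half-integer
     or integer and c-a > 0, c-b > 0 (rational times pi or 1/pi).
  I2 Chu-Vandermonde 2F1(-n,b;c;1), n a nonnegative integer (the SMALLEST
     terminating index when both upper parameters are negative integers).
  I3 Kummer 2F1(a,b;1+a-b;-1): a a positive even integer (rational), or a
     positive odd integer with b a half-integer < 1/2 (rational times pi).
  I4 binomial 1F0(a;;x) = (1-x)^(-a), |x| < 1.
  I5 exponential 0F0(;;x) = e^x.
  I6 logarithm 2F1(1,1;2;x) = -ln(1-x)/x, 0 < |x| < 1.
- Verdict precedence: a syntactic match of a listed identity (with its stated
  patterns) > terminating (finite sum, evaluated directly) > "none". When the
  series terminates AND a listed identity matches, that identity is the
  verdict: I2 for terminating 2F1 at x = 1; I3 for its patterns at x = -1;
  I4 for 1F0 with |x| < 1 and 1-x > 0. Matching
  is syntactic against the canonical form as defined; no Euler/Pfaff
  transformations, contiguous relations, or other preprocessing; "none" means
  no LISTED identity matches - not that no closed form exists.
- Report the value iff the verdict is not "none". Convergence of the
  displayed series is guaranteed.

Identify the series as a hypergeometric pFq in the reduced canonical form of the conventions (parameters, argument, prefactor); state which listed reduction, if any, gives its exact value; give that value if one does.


With C = 11/6: the canonical form is 2F1(-3/2, -1/2; 1; 1). Verdict: Gauss (I1, half-integer pattern) matches (x = 1; upper {-3/2, -1/2} half-integers, c = 1 in the evaluable pattern). Value: (88/9) / pi.

Structural cue: t_0 = 11/6 here, and the running product (C = 11/6, x = 1) telescopes to a rising factorial.
Ratio: r(k) = 1 * (k-3/2) (k-1/2) / [(k+1) (k+1)] - rational in k. x = 1; t_0 = 11/6; negate the roots.


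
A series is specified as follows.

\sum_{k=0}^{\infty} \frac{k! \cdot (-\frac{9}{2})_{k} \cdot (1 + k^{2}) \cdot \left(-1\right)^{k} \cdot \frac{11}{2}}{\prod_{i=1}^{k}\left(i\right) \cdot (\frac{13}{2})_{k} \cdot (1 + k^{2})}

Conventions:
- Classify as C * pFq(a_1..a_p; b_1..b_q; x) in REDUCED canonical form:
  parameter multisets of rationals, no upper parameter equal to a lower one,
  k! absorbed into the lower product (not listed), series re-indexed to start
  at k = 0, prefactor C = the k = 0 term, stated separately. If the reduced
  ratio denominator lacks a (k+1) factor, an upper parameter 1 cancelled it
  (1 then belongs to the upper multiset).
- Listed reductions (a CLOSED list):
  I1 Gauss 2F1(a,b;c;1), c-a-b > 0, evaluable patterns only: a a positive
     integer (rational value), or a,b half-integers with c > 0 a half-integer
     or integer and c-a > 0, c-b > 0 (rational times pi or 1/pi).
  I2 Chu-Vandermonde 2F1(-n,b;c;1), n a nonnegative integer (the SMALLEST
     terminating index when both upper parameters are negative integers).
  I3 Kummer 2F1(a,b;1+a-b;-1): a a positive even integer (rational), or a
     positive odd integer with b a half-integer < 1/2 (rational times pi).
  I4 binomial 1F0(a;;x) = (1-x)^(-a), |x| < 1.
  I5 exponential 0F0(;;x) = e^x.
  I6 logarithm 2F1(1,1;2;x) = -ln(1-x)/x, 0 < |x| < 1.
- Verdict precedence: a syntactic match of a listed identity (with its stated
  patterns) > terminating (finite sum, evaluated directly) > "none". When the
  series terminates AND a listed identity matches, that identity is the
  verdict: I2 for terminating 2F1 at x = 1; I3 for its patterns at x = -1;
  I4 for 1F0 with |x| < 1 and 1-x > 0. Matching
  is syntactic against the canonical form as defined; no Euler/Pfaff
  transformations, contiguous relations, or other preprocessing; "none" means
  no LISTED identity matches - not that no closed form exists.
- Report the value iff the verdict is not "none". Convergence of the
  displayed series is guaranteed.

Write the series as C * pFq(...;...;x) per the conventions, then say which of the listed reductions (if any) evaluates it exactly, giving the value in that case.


Prefactor \frac{11}{2}, argument -1: 2F1 with upper {-\frac{9}{2}, 1} over lower {\frac{13}{2}}. Verdict: the Kummer evaluation I3 applies (x = -1; c = \frac{13}{2} equals 1+a-b for upper {-\frac{9}{2}, 1}: listed pattern). Hence: \frac{7623}{2048} \cdot \pi.

First insight: t_0 being \frac{11}{2}, striking the common factor k^2 + 1 reduces the term (C = 11/2).
Step ratio: r(k) = -1 * (k-\frac{9}{2}) (k+1) / [(k+\frac{13}{2}) (k+1)] ; factor over Q: parameters, x = -1, and C = \frac{11}{2}.


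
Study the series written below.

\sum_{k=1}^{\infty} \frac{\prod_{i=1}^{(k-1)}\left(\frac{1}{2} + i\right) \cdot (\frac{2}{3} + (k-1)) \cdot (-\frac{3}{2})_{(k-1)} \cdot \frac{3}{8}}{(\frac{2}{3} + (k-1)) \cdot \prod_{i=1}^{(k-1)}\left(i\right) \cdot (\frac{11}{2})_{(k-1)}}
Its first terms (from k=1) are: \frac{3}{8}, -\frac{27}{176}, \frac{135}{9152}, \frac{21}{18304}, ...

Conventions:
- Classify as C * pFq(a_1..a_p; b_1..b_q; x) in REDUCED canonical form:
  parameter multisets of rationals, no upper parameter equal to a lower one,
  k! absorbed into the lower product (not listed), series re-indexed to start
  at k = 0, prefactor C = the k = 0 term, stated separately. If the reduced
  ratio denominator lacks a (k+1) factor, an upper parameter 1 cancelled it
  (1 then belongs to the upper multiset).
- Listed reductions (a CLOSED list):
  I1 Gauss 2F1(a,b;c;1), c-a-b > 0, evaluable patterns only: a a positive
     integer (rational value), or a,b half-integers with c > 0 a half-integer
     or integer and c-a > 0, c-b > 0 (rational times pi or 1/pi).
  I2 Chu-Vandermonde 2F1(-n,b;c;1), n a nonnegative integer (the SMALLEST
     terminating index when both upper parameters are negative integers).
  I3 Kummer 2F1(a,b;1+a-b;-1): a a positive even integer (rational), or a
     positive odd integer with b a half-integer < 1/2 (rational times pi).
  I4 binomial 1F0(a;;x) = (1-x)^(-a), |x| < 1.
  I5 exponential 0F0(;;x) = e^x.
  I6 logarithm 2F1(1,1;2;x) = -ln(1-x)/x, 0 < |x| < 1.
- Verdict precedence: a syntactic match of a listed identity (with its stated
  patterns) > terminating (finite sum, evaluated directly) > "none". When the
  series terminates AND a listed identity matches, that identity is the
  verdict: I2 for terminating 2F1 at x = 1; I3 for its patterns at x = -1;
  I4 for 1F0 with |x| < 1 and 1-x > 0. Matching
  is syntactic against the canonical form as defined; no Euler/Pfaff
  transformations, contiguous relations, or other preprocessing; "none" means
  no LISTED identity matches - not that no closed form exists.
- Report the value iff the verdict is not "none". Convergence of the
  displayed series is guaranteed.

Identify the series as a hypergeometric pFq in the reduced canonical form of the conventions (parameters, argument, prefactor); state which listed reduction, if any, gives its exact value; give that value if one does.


The series (x = 1) is 2F1: upper {-\frac{3}{2}, \frac{3}{2}}, lower {\frac{11}{2}}, prefactor \frac{3}{8}. Verdict: the half-integer Gauss pattern (I1) matches (x = 1; upper {-\frac{3}{2}, \frac{3}{2}} half-integers, c = \frac{11}{2} in the evaluable pattern). Its exact value is \frac{19845}{262144} \cdot \pi.

First insight: with t_0 = \frac{3}{8}, the factor k + 2/3 cancels (top and bottom), leaving prefactor 3/8.
Consecutive-term ratio: r(k) = 1 * (k-\frac{3}{2}) (k+\frac{3}{2}) / [(k+\frac{11}{2}) (k+1)] - poly over poly, x = 1 from leading terms; C = \frac{3}{8} at k = 0.


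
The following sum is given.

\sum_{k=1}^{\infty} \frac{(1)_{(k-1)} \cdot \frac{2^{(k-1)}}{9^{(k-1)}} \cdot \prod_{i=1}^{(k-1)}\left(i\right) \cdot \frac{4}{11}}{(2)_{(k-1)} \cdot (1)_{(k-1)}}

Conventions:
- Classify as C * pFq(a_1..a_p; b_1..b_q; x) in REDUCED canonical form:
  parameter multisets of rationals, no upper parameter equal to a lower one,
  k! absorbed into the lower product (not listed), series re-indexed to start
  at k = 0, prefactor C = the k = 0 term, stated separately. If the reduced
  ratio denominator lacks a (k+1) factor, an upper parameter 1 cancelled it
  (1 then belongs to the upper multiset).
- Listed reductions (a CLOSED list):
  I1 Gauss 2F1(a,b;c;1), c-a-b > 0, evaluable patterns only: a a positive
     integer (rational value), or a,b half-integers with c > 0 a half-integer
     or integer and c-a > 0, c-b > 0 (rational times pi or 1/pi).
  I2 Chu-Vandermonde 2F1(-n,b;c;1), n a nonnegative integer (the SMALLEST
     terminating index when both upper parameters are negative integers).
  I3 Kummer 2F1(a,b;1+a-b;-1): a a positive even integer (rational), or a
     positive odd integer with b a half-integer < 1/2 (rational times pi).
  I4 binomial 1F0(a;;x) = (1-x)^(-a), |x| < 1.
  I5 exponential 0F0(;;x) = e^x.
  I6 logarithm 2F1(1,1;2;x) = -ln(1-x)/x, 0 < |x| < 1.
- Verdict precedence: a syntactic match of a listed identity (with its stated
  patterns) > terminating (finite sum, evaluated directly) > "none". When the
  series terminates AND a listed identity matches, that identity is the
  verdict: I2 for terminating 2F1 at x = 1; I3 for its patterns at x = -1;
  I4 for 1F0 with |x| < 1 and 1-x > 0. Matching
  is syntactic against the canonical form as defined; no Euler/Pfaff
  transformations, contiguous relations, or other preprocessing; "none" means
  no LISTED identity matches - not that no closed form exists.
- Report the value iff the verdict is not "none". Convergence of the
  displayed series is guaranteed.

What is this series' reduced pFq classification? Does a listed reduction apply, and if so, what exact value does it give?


Prefactor \frac{4}{11}, argument \frac{2}{9}: 2F1 with upper {1, 1} over lower {2}. Verdict at x = \frac{2}{9}: logarithm (I6) matches (the logarithm: parameters (1,1;2), x = \frac{2}{9}). Exact value: \left(-\frac{18}{11}\right) \cdot \ln\left(\frac{7}{9}\right).

Structural cue: with t_0 = \frac{4}{11}, (1)_k (C = 4/11) is k! itself.
Ratio: r(k) = \frac{2}{9} * (k+1) (k+1) / [(k+2) (k+1)] ; factor over Q: parameters, x = \frac{2}{9}, and C = \frac{4}{11}.


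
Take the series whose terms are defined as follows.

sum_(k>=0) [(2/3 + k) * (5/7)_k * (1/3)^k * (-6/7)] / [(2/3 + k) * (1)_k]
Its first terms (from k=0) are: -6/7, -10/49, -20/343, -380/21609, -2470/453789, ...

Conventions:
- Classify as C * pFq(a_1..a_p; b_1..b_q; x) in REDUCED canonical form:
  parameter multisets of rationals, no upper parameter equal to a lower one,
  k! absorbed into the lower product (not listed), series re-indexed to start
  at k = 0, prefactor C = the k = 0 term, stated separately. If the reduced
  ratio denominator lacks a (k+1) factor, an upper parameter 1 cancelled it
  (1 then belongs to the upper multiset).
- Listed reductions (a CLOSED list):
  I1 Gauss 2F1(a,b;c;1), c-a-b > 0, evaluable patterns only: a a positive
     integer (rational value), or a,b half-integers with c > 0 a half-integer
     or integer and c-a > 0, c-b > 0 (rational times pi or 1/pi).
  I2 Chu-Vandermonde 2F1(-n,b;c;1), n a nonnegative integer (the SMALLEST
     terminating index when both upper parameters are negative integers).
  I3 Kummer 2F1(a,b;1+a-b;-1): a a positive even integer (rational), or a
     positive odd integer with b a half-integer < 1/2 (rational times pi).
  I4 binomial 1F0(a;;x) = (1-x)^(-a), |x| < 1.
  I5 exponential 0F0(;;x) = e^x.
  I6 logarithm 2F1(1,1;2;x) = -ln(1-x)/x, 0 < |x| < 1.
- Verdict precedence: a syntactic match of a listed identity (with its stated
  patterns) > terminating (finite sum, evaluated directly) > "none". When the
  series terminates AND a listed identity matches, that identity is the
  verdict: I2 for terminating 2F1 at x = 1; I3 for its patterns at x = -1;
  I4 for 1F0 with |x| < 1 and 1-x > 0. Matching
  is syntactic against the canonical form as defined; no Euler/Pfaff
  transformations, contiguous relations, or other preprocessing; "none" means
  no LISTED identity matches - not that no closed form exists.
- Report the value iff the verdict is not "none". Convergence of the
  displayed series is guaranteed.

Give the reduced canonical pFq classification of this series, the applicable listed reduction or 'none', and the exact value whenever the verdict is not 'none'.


Reduced: x = 1/3, 1F0, upper = {5/7}, lower = {-}, C = -6/7. Verdict: the binomial series (I4) fires (the 1F0 binomial series: exponent -5/7, x = 1/3). Exact value: (-6/7) * (2/3)^(-5/7).

First insight: from the first term -6/7: (1)_k (C = -6/7, x = 1/3) is k! itself.
Ratio: r(k) = (1/3) * (k+5/7) / [(k+1)] - rational; roots negated = parameters, x = (1/3), C = -6/7.


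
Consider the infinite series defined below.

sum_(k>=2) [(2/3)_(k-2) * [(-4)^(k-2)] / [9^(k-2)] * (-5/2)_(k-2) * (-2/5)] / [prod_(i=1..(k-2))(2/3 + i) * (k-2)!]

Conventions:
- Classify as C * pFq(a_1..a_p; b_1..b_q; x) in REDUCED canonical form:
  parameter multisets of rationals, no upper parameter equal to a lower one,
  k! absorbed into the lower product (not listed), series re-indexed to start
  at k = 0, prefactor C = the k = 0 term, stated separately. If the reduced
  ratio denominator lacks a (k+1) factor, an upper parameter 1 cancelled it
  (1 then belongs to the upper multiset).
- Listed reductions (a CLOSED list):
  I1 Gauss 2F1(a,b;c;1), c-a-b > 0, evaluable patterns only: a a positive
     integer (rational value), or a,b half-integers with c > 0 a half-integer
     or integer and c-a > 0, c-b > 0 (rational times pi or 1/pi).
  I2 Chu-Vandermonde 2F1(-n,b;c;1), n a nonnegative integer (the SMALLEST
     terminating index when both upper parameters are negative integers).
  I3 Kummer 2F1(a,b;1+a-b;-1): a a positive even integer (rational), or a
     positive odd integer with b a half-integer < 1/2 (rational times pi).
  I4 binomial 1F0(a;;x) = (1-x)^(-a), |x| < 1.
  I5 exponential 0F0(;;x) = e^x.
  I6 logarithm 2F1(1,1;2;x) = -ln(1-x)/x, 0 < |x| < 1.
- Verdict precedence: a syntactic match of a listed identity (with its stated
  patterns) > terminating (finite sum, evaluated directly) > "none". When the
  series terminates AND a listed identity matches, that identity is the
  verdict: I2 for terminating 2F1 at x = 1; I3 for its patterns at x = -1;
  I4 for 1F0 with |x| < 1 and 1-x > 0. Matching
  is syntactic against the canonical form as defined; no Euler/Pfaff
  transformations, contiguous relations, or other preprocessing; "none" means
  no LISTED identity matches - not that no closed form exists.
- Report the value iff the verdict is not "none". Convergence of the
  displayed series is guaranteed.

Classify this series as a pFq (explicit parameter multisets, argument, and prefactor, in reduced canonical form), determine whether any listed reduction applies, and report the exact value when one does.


This is -2/5 * 2F1(-5/2, 2/3; 5/3; -4/9) in reduced canonical form. Verdict: none (x = -4/9): each listed identity misses the multisets {-5/2, 2/3} ; {5/3}.

Structural cue: x = (-4/9) and the two geometric factors (C = -2/5, x = -4/9) combine into one argument.
Ratio: r(k) = (-4/9) * (k-5/2) (k+2/3) / [(k+5/3) (k+1)] - rational in k, leading ratio (-4/9); with t_0 = -2/5, classification follows.


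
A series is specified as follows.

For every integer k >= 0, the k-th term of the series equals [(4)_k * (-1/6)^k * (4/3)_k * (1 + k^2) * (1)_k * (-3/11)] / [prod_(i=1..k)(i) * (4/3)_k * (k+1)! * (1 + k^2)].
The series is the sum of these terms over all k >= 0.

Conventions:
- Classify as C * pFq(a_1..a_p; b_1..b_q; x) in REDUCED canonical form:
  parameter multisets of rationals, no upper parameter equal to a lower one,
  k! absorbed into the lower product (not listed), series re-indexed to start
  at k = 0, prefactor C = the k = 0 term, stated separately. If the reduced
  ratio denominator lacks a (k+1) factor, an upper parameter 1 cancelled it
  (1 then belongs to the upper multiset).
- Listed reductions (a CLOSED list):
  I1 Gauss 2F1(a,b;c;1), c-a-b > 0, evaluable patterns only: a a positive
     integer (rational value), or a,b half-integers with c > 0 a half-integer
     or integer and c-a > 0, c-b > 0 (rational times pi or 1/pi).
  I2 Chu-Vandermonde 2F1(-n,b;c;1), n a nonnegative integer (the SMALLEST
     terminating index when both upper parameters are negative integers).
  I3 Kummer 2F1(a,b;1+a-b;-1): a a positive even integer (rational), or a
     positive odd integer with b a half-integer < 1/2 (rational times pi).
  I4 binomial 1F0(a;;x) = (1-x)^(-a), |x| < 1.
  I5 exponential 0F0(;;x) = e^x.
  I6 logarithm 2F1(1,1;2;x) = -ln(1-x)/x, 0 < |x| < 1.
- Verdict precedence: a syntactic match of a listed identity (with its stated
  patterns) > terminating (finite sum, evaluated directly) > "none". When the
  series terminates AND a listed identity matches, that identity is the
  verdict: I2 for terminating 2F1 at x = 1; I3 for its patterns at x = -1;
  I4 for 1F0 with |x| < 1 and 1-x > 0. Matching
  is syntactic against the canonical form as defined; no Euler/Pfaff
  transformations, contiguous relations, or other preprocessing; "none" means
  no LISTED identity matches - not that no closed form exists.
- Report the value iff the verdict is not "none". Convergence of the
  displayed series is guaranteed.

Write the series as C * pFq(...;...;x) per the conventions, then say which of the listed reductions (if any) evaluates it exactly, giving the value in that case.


Key step: t_0 = -3/11 here, and k^2 + 1 divides numerator and denominator alike; C = -3/11 after cancelling.
Ratio: r(k) = (-1/6) * (k+1) (k+4) / [(k+2) (k+1)] - rational; roots negated = parameters, x = (-1/6), C = -3/11.

This is -3/11 * 2F1(1, 4; 2; -1/6) in reduced canonical form. Verdict: none. No listed pattern accepts 2F1(1, 4; 2; -1/6).


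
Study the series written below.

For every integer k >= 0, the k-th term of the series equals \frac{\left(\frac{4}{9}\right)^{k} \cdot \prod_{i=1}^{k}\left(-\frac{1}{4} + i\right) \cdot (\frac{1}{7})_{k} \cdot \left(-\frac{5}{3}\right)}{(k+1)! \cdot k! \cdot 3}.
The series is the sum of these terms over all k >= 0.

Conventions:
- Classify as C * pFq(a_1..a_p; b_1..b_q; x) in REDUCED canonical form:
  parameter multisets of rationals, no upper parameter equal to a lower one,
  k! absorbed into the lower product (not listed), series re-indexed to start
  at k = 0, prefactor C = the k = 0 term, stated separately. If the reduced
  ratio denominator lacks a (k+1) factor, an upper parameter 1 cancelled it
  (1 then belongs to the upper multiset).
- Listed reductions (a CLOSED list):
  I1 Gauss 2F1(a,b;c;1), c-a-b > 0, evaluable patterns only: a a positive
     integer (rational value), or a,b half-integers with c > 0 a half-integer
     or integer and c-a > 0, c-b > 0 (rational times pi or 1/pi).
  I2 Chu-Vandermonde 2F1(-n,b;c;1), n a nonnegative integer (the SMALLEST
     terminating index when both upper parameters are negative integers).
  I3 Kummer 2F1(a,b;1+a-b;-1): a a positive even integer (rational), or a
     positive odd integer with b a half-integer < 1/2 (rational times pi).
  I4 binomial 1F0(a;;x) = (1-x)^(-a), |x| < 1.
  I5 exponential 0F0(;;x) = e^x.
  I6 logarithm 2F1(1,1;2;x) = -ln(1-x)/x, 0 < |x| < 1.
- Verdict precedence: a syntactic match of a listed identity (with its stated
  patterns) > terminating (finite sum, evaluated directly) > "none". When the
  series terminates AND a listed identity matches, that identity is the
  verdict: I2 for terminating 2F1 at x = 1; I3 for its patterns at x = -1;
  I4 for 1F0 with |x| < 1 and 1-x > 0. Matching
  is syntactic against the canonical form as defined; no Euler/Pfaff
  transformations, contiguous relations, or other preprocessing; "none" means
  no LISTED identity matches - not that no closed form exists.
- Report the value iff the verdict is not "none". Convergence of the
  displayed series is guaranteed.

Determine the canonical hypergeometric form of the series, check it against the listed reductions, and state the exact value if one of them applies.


The series (x = \frac{4}{9}) is 2F1: upper {\frac{1}{7}, \frac{3}{4}}, lower {2}, prefactor -\frac{5}{9}. Verdict: no listed reduction: x = \frac{4}{9} and upper {\frac{1}{7}, \frac{3}{4}} fail every I1-I6 pattern.

Structural cue: t_0 = -\frac{5}{9} here, and the constant factors (C = -5/9, x = 4/9) combine into one prefactor.
Step ratio: r(k) = \frac{4}{9} * (k+\frac{1}{7}) (k+\frac{3}{4}) / [(k+2) (k+1)] - rational; roots negated = parameters, x = \frac{4}{9}, C = -\frac{5}{9}.
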